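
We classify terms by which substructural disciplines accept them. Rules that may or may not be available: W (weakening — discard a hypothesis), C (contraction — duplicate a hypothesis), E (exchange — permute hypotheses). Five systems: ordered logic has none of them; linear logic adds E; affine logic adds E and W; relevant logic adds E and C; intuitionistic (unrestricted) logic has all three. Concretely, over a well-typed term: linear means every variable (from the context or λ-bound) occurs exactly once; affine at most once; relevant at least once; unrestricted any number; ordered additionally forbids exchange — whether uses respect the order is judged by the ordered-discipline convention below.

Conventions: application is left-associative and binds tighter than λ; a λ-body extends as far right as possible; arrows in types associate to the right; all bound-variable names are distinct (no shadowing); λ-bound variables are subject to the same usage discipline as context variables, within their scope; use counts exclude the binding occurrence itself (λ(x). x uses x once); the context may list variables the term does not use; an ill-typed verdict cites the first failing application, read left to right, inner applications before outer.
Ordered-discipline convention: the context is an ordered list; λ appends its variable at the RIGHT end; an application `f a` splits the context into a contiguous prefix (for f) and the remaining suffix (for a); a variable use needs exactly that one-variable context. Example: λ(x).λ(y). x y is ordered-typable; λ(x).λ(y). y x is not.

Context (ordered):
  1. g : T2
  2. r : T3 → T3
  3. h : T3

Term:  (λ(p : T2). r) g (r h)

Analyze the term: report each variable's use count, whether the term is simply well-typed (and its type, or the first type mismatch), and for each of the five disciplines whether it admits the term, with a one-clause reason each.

use counts: g=1, r=2, h=1, p [bound]=0
order of uses: r, g, r, h
typing: well-typed at T3
ordered ✗ (r ×2 used more than once (contraction); needs weakening: p unused)
linear ✗ (r ×2 used more than once (contraction); needs weakening: p unused)
affine ✗ (r ×2 used more than once (contraction))
relevant ✗ (needs weakening: p unused)
unrestricted ✓ (typability at T3 is all that's needed)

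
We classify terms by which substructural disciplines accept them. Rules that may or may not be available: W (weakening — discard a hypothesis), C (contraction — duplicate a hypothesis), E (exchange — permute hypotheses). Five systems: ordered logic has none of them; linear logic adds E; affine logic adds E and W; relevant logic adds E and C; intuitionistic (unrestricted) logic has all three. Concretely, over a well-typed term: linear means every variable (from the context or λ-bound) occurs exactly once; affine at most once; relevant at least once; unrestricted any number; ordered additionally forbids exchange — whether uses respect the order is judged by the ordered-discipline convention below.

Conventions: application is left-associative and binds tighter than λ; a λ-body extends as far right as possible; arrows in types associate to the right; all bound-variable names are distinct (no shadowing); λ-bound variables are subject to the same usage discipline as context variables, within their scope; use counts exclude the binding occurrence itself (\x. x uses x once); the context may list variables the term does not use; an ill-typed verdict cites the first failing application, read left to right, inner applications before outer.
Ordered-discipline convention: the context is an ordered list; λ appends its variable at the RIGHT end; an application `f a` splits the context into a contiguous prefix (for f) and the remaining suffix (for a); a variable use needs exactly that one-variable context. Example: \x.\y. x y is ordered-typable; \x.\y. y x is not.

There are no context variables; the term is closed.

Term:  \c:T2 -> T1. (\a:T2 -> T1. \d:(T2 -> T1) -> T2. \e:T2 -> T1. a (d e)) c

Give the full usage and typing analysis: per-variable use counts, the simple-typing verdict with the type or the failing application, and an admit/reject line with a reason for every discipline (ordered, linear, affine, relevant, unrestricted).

usage: c [bound]: 1×; a [bound]: 1×; d [bound]: 1×; e [bound]: 1×
uses in reading order: a, d, e, c
typing: well-typed at (T2 -> T1) -> ((T2 -> T1) -> T2) -> (T2 -> T1) -> T1
ordered: ✓, one use each (c, a, d, e); ordered split holds
linear: ✓, single use per variable (c, a, d, e)
affine: ✓, at most one use each (c, a, d, e)
relevant: ✓, every one of c, a, d, e appears
unrestricted: ✓, typability at (T2 -> T1) -> ((T2 -> T1) -> T2) -> (T2 -> T1) -> T1 is all that's needed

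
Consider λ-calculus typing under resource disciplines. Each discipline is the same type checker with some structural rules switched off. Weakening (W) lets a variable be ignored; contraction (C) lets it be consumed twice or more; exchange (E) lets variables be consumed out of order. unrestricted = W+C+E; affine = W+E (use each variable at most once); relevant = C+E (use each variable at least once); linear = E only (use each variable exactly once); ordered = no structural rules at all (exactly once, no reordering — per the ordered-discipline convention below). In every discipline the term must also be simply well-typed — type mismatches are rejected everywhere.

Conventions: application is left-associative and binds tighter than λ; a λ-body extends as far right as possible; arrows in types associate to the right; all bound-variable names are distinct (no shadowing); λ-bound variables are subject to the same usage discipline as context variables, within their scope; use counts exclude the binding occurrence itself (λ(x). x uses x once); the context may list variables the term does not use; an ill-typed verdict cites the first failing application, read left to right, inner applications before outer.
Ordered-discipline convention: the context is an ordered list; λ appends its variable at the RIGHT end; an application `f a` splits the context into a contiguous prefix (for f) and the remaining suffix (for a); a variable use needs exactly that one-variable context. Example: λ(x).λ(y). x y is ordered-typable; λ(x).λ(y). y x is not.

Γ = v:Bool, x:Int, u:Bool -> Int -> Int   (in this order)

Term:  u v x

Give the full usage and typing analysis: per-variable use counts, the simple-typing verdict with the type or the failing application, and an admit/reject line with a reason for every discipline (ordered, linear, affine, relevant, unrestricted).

usage: v: 1, x: 1, u: 1
order of uses: u, v, x
typing: ✓ — Int
ordered ✗ (no contiguous prefix/suffix split fits u, v, x)
linear ✓ (exactly-once usage across v, x, u)
affine ✓ (v, x, u: no repeats, contraction unneeded)
relevant ✓ (v, x, u: all used, weakening unneeded)
unrestricted ✓ (simply typable at Int; W, C, E all held)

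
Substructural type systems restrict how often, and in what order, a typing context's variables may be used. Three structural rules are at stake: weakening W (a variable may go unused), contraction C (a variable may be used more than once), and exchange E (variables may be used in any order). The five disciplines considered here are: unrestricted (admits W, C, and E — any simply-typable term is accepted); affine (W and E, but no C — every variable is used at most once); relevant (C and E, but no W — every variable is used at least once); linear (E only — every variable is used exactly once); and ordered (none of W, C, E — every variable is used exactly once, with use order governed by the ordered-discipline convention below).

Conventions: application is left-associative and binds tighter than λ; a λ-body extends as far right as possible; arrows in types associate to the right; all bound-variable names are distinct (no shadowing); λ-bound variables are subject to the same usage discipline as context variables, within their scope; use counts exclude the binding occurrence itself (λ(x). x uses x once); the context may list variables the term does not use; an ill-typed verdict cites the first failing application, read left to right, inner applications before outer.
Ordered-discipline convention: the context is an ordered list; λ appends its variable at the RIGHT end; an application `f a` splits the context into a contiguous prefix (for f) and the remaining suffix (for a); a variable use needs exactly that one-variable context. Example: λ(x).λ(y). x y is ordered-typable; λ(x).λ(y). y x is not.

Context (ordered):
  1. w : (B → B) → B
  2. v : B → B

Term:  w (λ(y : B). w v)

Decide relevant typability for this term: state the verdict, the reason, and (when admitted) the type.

no — y left unused
counts: w: 2×; v: 1×; y (λ-bound): 0×
use order (left to right): w, w, v
typing: well-typed — term : B
all disciplines: ordered ✗ · linear ✗ · affine ✗ · relevant ✗ · unrestricted ✓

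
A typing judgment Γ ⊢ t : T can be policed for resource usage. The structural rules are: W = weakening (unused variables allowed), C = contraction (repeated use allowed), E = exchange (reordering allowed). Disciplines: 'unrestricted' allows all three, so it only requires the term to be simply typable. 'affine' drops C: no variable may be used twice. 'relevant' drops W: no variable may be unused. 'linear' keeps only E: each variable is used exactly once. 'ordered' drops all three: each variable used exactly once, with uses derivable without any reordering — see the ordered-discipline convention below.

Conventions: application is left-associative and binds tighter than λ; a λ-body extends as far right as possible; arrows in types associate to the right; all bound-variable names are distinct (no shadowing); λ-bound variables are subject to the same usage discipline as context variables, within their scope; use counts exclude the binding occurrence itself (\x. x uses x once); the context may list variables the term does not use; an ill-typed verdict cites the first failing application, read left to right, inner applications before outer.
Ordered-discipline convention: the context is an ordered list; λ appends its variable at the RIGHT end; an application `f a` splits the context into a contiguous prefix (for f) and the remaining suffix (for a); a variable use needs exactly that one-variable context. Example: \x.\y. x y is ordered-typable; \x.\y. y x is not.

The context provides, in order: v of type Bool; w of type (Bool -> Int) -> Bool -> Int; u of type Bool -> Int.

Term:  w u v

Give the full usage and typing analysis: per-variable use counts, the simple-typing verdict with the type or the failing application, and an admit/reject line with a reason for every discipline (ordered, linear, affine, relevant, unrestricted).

use counts: v: 1; w: 1; u: 1
uses in reading order: w, u, v
typing: the term checks, with type Int
ordered: ✗, no ordered split (uses run w, u, v)
linear: ✓, single use per variable (v, w, u)
affine: ✓, at most one use each (v, w, u)
relevant: ✓, v, w, u: all used, weakening unneeded
unrestricted: ✓, type-checks (Int) and nothing is barred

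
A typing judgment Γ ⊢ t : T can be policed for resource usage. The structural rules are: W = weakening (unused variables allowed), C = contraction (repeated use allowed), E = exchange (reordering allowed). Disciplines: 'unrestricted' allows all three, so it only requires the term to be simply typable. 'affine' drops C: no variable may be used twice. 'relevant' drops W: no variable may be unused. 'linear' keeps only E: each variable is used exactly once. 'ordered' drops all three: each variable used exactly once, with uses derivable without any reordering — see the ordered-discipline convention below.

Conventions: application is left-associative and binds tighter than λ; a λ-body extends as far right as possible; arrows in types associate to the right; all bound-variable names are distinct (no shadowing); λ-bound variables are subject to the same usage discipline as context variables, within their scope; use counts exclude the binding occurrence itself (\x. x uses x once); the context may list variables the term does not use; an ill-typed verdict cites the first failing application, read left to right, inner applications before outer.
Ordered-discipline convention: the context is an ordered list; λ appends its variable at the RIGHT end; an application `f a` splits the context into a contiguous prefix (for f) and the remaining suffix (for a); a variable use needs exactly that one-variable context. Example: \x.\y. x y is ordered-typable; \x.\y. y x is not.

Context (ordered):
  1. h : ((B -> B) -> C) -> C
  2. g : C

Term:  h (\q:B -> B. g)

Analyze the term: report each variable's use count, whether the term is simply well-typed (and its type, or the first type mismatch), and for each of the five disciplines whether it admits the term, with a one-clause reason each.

variable uses: h: 1×; g: 1×; q (bound): 0×
uses in reading order: h, g
typing: ✓ — C
ordered ✗ (needs weakening: q unused)
linear ✗ (needs weakening: q unused)
affine ✓ (at most one use each (h, g, q))
relevant ✗ (needs weakening: q unused)
unrestricted ✓ (well-typed at C; no restrictions here)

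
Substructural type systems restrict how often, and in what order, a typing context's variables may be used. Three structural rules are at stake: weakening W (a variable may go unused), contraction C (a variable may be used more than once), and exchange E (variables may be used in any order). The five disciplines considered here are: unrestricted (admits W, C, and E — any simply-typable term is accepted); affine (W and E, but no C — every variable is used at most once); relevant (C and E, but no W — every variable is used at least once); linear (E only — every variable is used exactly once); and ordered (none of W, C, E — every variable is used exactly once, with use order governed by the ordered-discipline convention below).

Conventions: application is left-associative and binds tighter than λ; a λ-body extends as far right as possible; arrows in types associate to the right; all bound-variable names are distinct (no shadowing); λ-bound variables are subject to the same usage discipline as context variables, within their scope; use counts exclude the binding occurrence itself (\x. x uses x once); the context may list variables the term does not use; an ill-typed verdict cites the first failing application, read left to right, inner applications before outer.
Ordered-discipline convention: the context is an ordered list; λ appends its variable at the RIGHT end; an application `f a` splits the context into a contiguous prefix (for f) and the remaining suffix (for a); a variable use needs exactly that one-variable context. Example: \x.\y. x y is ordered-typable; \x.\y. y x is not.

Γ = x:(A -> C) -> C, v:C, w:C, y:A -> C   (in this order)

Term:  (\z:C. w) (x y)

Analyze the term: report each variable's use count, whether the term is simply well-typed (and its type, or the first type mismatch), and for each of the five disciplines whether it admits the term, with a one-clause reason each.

variable uses: x: 1×, v: 0×, w: 1×, y: 1×, z [bound]: 0×
left-to-right use order: w, x, y
typing: well-typed at C
ordered: ✗, v, z never used (weakening)
linear: ✗, v, z never used (weakening)
affine: ✓, no duplicate uses among x, v, w, y, z
relevant: ✗, v, z never used (weakening)
unrestricted: ✓, typability at C is all that's needed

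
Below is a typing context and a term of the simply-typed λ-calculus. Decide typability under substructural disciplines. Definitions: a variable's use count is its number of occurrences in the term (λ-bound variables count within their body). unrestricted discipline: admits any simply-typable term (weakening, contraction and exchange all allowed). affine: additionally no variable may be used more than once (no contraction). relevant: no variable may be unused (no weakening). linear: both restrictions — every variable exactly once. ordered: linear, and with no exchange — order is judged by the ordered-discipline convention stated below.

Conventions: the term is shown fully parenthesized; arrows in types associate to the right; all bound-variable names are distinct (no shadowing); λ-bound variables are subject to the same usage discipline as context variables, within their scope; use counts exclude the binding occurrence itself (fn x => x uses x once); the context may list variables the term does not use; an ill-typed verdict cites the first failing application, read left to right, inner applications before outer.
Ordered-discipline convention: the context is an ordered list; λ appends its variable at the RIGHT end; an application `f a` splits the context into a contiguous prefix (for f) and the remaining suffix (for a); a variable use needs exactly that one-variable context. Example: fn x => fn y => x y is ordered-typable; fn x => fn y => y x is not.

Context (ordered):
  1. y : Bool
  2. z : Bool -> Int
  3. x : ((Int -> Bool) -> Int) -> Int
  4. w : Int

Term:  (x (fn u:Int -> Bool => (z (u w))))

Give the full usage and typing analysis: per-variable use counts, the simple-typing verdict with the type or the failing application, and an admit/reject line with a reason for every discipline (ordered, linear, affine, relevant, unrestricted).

variable uses: y: 0×; z: 1×; x: 1×; w: 1×; u (bound): 1×
order of uses: x, z, u, w
typing: ✓ — Int
ordered: ✗ — y left unused
linear: ✗ — y left unused
affine: ✓ — y, z, x, w, u: no repeats, contraction unneeded
relevant: ✗ — y left unused
unrestricted: ✓ — simply typable at Int; W, C, E all held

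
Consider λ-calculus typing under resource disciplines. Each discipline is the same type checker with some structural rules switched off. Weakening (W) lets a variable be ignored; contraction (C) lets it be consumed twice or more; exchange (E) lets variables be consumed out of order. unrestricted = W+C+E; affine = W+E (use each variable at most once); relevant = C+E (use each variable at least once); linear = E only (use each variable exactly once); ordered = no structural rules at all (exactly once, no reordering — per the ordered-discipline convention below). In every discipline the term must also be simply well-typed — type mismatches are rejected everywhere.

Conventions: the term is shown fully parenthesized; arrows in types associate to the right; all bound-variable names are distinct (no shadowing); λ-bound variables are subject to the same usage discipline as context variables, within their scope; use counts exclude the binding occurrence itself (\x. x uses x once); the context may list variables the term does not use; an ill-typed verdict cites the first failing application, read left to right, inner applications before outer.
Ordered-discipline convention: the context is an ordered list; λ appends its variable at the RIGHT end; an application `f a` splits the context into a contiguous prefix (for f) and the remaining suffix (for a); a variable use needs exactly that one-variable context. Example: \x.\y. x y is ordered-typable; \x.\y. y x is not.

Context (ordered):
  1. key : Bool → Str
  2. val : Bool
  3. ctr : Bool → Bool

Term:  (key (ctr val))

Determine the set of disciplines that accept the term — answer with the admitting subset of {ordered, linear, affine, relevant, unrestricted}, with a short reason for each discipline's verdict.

admitted in: linear, affine, relevant, unrestricted
counts: key: 1×, val: 1×, ctr: 1×
uses in reading order: key, ctr, val
typing: well-typed at Str
ordered: ✗ — no contiguous prefix/suffix split fits key, ctr, val
linear: ✓ — key, val, ctr: one use apiece
affine: ✓ — none of key, val, ctr used more than once
relevant: ✓ — every one of key, val, ctr appears
unrestricted: ✓ — type-checks (Str) and nothing is barred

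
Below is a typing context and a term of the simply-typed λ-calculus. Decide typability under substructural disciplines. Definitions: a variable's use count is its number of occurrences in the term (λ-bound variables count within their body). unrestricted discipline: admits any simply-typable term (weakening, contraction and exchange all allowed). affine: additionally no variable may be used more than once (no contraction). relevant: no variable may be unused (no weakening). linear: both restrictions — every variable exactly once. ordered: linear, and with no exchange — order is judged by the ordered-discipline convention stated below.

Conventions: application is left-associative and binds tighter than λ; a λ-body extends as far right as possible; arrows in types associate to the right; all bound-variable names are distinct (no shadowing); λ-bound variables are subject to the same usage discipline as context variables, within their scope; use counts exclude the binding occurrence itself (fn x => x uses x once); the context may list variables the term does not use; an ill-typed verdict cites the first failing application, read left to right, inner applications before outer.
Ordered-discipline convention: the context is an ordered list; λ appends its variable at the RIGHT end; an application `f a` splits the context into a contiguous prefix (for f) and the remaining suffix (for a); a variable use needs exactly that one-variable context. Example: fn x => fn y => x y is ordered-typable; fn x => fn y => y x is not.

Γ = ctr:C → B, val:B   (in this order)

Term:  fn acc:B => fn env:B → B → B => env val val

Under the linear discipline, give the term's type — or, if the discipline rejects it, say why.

not well-typed under linear — uses contraction: val ×2; ctr, acc left unused
variable uses: ctr ×0; val ×2; acc (λ-bound) ×0; env (λ-bound) ×1
order of uses: env, val, val
typing: well-typed — term : B → (B → B → B) → B
summary: ordered ✗, linear ✗, affine ✗, relevant ✗, unrestricted ✓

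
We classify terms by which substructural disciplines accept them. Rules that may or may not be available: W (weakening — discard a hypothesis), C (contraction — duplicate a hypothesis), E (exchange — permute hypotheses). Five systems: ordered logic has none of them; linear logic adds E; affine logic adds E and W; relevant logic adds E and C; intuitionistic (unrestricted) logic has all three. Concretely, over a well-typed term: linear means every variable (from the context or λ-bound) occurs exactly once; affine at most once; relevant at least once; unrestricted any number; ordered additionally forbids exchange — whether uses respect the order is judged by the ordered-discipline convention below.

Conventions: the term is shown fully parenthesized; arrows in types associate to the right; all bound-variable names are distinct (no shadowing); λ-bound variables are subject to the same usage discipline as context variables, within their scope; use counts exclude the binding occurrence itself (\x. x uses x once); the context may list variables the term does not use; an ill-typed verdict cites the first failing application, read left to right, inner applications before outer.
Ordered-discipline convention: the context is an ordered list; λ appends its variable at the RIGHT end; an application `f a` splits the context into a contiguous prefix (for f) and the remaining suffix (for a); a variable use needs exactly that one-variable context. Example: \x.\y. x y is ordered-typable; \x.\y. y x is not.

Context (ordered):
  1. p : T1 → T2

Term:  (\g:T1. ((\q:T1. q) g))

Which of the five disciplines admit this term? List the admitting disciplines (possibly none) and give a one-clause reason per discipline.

accepted by: affine, unrestricted
use counts: p: 0×; g [bound]: 1×; q [bound]: 1×
order of uses: q, g
typing: well-typed at T1 → T1
ordered ✗ (p left unused)
linear ✗ (p left unused)
affine ✓ (p, g, q: no repeats, contraction unneeded)
relevant ✗ (p left unused)
unrestricted ✓ (typability at T1 → T1 is all that's needed)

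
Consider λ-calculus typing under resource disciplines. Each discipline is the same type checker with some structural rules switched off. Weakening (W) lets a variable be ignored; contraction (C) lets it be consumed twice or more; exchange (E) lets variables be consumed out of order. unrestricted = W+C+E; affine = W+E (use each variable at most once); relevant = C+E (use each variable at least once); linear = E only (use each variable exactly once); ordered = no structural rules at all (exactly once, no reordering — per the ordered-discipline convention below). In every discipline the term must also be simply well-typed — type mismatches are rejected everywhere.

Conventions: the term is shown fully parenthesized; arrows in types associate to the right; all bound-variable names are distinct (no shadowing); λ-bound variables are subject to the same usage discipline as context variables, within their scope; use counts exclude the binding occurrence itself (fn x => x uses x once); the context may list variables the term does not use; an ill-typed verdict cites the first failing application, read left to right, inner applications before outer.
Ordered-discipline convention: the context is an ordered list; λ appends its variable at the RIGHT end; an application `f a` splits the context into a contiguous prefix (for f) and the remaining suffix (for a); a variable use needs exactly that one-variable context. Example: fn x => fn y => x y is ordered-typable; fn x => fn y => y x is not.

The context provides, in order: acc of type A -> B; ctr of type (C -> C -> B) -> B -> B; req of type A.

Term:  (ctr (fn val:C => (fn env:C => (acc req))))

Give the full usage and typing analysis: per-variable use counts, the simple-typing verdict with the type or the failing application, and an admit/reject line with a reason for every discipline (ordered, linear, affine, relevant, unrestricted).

use counts: acc: 1; ctr: 1; req: 1; val (bound): 0; env (bound): 0
use order (left to right): ctr, acc, req
typing: the term checks, with type B -> B
ordered ✗ (val, env never used (weakening))
linear ✗ (val, env never used (weakening))
affine ✓ (none of acc, ctr, req, val, env used more than once)
relevant ✗ (val, env never used (weakening))
unrestricted ✓ (well-typed at B -> B; no restrictions here)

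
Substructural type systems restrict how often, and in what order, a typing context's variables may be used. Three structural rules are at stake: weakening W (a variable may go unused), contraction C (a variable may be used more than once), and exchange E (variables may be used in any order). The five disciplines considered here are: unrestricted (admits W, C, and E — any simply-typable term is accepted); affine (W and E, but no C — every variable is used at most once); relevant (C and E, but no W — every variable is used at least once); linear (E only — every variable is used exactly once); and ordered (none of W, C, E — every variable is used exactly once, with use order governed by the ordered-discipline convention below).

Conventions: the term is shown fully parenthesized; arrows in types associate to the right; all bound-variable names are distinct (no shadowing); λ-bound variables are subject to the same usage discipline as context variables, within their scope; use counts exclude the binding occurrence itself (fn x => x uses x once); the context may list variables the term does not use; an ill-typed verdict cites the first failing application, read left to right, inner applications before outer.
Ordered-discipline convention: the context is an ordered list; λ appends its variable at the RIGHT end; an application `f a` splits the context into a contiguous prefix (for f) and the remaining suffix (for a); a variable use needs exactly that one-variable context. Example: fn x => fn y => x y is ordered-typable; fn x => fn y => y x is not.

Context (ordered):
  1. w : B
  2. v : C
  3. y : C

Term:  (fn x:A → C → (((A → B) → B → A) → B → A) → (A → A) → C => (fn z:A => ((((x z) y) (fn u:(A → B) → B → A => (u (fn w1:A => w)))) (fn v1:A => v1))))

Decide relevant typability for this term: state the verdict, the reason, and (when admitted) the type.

no — v, w1 left unused
usage: w: 1; v: 0; y: 1; x (λ-bound): 1; z (λ-bound): 1; u (λ-bound): 1; w1 (λ-bound): 0; v1 (λ-bound): 1
left-to-right use order: x, z, y, u, w, v1
typing: the term checks, with type (A → C → (((A → B) → B → A) → B → A) → (A → A) → C) → A → C
across the five disciplines: ordered ✗ | linear ✗ | affine ✓ | relevant ✗ | unrestricted ✓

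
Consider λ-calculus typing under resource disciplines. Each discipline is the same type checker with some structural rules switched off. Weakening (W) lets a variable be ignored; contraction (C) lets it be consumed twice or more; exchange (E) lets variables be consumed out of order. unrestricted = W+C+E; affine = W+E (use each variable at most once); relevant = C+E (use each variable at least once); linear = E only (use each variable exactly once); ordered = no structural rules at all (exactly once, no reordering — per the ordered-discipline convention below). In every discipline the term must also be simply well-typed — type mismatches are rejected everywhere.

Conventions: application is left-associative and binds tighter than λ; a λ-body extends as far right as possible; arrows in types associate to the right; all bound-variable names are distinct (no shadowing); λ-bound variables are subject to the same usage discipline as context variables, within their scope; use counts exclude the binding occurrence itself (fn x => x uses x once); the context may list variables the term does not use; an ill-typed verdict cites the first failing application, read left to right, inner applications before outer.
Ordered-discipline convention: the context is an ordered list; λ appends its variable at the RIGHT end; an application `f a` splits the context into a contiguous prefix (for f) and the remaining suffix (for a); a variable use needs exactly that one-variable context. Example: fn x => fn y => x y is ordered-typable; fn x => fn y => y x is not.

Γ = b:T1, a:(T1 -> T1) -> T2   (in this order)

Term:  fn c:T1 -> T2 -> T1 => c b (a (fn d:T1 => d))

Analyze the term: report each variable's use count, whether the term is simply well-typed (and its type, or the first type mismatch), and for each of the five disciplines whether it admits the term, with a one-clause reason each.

usage: b: 1; a: 1; c [bound]: 1; d [bound]: 1
uses in reading order: c, b, a, d
typing: well-typed at (T1 -> T2 -> T1) -> T1
ordered: ✗, use order c, b, a, d needs exchange
linear: ✓, exactly-once usage across b, a, c, d
affine: ✓, b, a, c, d: no repeats, contraction unneeded
relevant: ✓, none of b, a, c, d goes unused
unrestricted: ✓, simply typable at (T1 -> T2 -> T1) -> T1; W, C, E all held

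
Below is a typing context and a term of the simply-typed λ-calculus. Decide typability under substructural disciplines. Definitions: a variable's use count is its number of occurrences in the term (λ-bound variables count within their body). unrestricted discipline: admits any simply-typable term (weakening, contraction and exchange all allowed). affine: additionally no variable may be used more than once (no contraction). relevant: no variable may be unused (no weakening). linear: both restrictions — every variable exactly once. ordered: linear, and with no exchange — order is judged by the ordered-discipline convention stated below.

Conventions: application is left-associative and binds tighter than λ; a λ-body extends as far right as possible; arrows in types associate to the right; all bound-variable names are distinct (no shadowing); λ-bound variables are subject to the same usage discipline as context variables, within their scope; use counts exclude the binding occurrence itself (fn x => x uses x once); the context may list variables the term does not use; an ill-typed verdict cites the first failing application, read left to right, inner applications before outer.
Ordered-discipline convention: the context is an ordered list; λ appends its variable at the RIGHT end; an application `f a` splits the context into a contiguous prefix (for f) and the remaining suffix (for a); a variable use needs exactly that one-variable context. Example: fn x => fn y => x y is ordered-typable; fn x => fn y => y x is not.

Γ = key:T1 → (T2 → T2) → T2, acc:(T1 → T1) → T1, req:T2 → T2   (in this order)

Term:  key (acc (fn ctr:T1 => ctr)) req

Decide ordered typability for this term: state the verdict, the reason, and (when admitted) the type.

yes — single-use (key, acc, req, ctr), ordered derivation ok; term : T2
variable uses: key ×1; acc ×1; req ×1; ctr [bound] ×1
uses in reading order: key, acc, ctr, req
typing: ✓ — T2
per-discipline verdicts: ordered ✓ · linear ✓ · affine ✓ · relevant ✓ · unrestricted ✓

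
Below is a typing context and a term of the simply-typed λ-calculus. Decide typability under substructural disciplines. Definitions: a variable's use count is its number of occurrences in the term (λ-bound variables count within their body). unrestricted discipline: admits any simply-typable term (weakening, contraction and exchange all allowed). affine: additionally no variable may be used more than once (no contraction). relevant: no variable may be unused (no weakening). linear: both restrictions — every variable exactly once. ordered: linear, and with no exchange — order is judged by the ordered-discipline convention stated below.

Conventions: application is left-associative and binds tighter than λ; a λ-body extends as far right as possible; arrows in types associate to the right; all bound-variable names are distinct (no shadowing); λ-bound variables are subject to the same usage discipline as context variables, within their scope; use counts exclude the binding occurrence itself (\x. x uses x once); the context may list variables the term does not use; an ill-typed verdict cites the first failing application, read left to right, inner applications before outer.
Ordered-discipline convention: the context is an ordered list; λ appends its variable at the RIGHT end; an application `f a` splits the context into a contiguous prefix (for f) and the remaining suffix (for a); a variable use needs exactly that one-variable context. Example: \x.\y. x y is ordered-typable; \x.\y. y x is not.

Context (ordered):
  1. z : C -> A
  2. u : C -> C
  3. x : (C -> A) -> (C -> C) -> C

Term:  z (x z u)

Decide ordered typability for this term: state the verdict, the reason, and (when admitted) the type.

no — uses contraction: z ×2
use counts: z=2, u=1, x=1
order of uses: z, x, z, u
typing: the term checks, with type A
summary: ordered ✗ · linear ✗ · affine ✗ · relevant ✓ · unrestricted ✓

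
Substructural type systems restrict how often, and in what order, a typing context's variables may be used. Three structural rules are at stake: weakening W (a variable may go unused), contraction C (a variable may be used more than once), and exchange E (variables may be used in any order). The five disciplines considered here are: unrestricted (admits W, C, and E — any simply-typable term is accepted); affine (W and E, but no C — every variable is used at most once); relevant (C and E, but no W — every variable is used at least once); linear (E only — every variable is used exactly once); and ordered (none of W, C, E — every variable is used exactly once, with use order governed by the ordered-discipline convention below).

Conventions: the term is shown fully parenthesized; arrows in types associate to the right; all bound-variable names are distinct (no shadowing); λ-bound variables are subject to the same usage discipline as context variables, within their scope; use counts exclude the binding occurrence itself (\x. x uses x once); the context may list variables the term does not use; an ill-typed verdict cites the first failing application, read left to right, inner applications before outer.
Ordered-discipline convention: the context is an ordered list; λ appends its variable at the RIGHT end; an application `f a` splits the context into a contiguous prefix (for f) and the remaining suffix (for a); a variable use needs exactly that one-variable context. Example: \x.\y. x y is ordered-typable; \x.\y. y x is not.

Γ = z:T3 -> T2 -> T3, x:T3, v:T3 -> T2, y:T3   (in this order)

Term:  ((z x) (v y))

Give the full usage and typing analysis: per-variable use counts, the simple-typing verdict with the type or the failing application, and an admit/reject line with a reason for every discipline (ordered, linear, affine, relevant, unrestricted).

usage: z ×1; x ×1; v ×1; y ×1
use order (left to right): z, x, v, y
typing: the term checks, with type T3
ordered: ✓, z, x, v, y once each; derivable with no W/C/E
linear: ✓, each of z, x, v, y used exactly once
affine: ✓, none of z, x, v, y used more than once
relevant: ✓, at least one use each (z, x, v, y)
unrestricted: ✓, well-typed at T3; no restrictions here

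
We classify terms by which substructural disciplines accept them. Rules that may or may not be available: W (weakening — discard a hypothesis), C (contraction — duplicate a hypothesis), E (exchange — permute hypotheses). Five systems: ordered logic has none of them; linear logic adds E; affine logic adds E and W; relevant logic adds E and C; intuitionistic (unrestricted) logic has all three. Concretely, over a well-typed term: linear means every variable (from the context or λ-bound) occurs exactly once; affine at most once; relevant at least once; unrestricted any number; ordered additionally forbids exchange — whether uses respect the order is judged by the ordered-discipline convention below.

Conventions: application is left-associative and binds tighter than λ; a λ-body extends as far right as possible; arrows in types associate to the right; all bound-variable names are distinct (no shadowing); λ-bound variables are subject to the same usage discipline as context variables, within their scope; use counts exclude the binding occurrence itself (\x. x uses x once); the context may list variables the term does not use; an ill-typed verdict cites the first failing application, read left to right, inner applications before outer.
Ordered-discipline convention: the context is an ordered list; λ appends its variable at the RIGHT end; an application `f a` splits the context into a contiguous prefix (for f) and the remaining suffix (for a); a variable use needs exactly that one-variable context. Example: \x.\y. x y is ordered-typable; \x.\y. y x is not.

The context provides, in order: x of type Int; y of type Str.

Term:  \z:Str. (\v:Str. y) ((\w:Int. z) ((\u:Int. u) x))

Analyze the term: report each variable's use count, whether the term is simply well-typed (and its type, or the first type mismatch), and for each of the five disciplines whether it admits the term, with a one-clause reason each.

usage: x ×1, y ×1, z (λ-bound) ×1, v (λ-bound) ×0, w (λ-bound) ×0, u (λ-bound) ×1
left-to-right use order: y, z, u, x
typing: well-typed — term : Str -> Str
ordered: ✗, v, w never used (weakening)
linear: ✗, v, w never used (weakening)
affine: ✓, no duplicate uses among x, y, z, v, w, u
relevant: ✗, v, w never used (weakening)
unrestricted: ✓, typability at Str -> Str is all that's needed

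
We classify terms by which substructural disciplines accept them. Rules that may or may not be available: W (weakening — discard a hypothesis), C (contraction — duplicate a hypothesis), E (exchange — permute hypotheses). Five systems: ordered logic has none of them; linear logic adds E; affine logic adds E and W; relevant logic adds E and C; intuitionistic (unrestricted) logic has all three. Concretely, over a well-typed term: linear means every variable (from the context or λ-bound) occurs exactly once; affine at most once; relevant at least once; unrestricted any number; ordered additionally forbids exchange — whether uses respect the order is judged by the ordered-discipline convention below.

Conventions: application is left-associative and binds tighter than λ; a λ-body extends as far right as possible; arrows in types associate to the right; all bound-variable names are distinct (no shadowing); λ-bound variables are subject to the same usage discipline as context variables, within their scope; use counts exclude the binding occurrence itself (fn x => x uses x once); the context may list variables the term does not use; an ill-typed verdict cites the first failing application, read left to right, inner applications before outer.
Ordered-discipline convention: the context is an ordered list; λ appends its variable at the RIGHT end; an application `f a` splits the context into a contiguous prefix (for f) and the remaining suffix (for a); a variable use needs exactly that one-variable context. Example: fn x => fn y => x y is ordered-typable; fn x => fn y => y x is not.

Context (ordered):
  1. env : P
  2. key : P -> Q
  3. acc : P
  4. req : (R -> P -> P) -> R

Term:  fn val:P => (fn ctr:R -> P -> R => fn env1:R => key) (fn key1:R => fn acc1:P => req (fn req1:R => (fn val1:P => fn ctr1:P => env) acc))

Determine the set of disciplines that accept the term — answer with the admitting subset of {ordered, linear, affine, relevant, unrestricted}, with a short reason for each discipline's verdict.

admitting disciplines: affine, unrestricted
counts: env: 1, key: 1, acc: 1, req: 1, val (bound): 0, ctr (bound): 0, env1 (bound): 0, key1 (bound): 0, acc1 (bound): 0, req1 (bound): 0, val1 (bound): 0, ctr1 (bound): 0
uses in reading order: key, req, env, acc
typing: well-typed — term : P -> R -> P -> Q
ordered ✗ (val, ctr, env1, key1, acc1, req1, val1, ctr1 left unused)
linear ✗ (val, ctr, env1, key1, acc1, req1, val1, ctr1 left unused)
affine ✓ (env, key, acc, req, val, ctr, env1, key1, acc1, req1, val1, ctr1: no repeats, contraction unneeded)
relevant ✗ (val, ctr, env1, key1, acc1, req1, val1, ctr1 left unused)
unrestricted ✓ (well-typed at P -> R -> P -> Q; no restrictions here)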